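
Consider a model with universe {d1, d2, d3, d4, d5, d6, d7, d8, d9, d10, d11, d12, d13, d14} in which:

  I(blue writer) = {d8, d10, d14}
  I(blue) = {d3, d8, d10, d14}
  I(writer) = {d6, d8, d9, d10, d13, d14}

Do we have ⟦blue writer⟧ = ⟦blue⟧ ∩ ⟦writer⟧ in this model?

yes

⟦blue⟧ ∩ ⟦writer⟧ = {d3, d8, d10, d14} ∩ {d6, d8, d9, d10, d13, d14} = {d8, d10, d14}
Observed ⟦blue writer⟧ = {d8, d10, d14}.
These coincide, so the modifier is intersective here.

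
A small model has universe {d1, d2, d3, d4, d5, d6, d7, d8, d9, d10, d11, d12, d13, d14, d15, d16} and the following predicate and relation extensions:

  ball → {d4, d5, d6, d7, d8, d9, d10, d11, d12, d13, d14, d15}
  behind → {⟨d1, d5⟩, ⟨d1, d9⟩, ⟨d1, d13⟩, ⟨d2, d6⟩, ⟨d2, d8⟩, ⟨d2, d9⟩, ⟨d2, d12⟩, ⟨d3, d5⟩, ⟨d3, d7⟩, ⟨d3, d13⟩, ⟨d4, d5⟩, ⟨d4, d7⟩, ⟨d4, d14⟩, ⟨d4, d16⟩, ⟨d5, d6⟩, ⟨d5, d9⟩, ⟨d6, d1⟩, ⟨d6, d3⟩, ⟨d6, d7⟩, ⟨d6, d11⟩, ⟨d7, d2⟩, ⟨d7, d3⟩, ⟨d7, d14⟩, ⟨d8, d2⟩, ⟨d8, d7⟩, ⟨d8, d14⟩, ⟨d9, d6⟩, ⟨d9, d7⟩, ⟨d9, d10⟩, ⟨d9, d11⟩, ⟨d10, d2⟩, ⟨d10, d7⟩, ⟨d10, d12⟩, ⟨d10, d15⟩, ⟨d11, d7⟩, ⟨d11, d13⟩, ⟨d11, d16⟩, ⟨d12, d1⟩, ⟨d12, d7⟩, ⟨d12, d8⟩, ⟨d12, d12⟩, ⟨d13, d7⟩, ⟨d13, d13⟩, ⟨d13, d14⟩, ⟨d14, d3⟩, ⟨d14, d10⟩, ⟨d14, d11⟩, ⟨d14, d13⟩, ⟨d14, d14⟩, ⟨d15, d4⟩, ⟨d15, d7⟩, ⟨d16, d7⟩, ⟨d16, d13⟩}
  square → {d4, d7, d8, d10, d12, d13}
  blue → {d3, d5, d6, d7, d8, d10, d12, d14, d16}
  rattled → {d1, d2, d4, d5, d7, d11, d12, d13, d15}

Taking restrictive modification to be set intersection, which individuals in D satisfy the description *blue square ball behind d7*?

{d8, d10, d12}

⟦behind d7⟧ = {x : ⟨x, d7⟩ ∈ ⟦behind⟧} = {d3, d4, d6, d8, d9, d10, d11, d12, d13, d15, d16}
⟦ball⟧ = {d4, d5, d6, d7, d8, d9, d10, d11, d12, d13, d14, d15}
… ∩ ⟦behind d7⟧ = {d4, d5, d6, d7, d8, d9, d10, d11, d12, d13, d14, d15} ∩ {d3, d4, d6, d8, d9, d10, d11, d12, d13, d15, d16} = {d4, d6, d8, d9, d10, d11, d12, d13, d15}
… ∩ ⟦blue⟧ = {d4, d6, d8, d9, d10, d11, d12, d13, d15} ∩ {d3, d5, d6, d7, d8, d10, d12, d14, d16} = {d6, d8, d10, d12}
… ∩ ⟦square⟧ = {d6, d8, d10, d12} ∩ {d4, d7, d8, d10, d12, d13} = {d8, d10, d12}
So ⟦blue square ball behind d7⟧ = {d8, d10, d12}.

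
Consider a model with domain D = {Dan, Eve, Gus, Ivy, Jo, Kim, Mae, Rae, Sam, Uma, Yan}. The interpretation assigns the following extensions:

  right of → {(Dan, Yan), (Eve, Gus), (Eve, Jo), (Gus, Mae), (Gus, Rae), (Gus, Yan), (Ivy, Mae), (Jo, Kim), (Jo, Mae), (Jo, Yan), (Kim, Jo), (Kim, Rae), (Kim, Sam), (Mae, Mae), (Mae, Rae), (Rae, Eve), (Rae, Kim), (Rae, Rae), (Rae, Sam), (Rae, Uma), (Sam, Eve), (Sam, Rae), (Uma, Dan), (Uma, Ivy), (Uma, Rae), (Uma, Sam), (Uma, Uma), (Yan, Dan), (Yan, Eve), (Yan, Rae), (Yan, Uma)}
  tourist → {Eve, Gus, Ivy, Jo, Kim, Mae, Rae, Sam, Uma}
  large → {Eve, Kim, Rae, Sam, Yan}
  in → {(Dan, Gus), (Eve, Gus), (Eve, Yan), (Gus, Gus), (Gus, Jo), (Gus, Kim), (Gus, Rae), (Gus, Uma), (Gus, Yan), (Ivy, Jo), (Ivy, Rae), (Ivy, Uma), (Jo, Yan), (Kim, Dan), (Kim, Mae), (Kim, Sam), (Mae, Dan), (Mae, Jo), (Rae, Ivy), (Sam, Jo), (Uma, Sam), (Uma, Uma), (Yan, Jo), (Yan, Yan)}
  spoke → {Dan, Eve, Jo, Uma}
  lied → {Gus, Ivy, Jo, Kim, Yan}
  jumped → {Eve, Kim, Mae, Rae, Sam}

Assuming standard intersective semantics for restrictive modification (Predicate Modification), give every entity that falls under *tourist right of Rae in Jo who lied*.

⟦right of Rae⟧ = {x : ⟨x, Rae⟩ ∈ ⟦right of⟧} = {Gus, Kim, Mae, Rae, Sam, Uma, Yan}
⟦in Jo⟧ = {x : ⟨x, Jo⟩ ∈ ⟦in⟧} = {Gus, Ivy, Mae, Sam, Yan}
⟦who lied⟧ = ⟦lied⟧ = {Gus, Ivy, Jo, Kim, Yan}
⟦tourist⟧ = {Eve, Gus, Ivy, Jo, Kim, Mae, Rae, Sam, Uma}
… ∩ ⟦right of Rae⟧ = {Eve, Gus, Ivy, Jo, Kim, Mae, Rae, Sam, Uma} ∩ {Gus, Kim, Mae, Rae, Sam, Uma, Yan} = {Gus, Kim, Mae, Rae, Sam, Uma}
… ∩ ⟦in Jo⟧ = {Gus, Kim, Mae, Rae, Sam, Uma} ∩ {Gus, Ivy, Mae, Sam, Yan} = {Gus, Mae, Sam}
… ∩ ⟦who lied⟧ = {Gus, Mae, Sam} ∩ {Gus, Ivy, Jo, Kim, Yan} = {Gus}
So ⟦tourist right of Rae in Jo who lied⟧ = {Gus}.

{Gus}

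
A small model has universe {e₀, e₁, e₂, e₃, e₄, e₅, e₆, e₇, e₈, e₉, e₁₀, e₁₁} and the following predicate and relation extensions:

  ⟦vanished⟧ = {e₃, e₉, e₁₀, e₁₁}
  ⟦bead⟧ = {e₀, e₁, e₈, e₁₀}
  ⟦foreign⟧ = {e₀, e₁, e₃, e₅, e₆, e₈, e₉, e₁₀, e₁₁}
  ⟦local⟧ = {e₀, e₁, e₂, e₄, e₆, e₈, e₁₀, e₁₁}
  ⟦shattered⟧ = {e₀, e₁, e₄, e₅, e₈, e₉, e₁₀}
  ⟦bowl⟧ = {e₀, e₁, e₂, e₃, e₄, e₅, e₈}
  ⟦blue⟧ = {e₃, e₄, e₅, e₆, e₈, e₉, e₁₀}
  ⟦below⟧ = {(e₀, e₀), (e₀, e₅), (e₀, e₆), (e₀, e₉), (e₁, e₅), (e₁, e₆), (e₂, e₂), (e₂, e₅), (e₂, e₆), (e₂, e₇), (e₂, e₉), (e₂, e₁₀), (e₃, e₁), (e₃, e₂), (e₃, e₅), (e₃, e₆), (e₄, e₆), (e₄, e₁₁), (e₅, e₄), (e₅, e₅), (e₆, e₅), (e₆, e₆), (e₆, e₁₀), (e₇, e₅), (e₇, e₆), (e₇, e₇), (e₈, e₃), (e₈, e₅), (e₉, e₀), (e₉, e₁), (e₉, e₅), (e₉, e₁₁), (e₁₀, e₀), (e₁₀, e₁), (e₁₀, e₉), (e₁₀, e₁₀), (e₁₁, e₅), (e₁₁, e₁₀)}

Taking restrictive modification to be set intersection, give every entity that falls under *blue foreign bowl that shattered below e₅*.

{e₅, e₈}

⟦that shattered⟧ = ⟦shattered⟧ = {e₀, e₁, e₄, e₅, e₈, e₉, e₁₀}
⟦below e₅⟧ = {x : ⟨x, e₅⟩ ∈ ⟦below⟧} = {e₀, e₁, e₂, e₃, e₅, e₆, e₇, e₈, e₉, e₁₁}
⟦bowl⟧ = {e₀, e₁, e₂, e₃, e₄, e₅, e₈}
… ∩ ⟦that shattered⟧ = {e₀, e₁, e₂, e₃, e₄, e₅, e₈} ∩ {e₀, e₁, e₄, e₅, e₈, e₉, e₁₀} = {e₀, e₁, e₄, e₅, e₈}
… ∩ ⟦below e₅⟧ = {e₀, e₁, e₄, e₅, e₈} ∩ {e₀, e₁, e₂, e₃, e₅, e₆, e₇, e₈, e₉, e₁₁} = {e₀, e₁, e₅, e₈}
… ∩ ⟦blue⟧ = {e₀, e₁, e₅, e₈} ∩ {e₃, e₄, e₅, e₆, e₈, e₉, e₁₀} = {e₅, e₈}
… ∩ ⟦foreign⟧ = {e₅, e₈} ∩ {e₀, e₁, e₃, e₅, e₆, e₈, e₉, e₁₀, e₁₁} = {e₅, e₈}
So ⟦blue foreign bowl that shattered below e₅⟧ = {e₅, e₈}.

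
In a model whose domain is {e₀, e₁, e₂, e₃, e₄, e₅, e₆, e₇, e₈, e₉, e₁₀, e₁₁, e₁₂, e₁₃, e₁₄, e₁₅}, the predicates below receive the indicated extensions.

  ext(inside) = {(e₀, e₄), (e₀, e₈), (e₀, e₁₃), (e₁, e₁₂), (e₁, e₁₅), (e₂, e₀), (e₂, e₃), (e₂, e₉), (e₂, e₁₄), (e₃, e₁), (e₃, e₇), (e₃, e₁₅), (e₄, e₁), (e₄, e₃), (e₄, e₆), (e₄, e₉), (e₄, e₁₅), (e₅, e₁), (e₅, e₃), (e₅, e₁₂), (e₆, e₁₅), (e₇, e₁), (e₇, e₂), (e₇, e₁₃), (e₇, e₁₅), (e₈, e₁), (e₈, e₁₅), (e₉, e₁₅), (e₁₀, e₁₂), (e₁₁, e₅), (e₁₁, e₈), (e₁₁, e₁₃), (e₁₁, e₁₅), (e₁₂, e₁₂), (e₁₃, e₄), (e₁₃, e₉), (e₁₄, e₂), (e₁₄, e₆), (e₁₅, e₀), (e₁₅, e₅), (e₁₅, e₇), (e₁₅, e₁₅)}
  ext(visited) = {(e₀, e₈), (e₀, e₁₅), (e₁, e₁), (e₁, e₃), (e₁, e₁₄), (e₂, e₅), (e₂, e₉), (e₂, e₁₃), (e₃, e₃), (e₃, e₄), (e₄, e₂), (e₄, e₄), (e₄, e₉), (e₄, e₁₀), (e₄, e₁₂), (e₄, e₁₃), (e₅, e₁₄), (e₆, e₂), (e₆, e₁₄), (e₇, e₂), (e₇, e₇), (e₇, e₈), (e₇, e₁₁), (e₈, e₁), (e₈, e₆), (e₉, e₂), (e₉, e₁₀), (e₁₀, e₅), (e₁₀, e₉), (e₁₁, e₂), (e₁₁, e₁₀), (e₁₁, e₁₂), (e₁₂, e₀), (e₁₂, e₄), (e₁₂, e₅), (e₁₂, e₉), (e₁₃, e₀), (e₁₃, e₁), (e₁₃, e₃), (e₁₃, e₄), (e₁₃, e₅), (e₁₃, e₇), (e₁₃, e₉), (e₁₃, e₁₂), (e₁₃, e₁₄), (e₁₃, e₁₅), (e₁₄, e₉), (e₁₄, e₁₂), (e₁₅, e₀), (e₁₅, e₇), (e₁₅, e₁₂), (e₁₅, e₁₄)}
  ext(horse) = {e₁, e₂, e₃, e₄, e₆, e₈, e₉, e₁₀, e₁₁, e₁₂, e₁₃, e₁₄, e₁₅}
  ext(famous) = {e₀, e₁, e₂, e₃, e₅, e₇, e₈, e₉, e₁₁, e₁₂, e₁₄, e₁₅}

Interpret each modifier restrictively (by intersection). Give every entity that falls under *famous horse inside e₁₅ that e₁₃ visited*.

{e₁, e₃, e₉, e₁₅}

⟦inside e₁₅⟧ = {x : ⟨x, e₁₅⟩ ∈ ⟦inside⟧} = {e₁, e₃, e₄, e₆, e₇, e₈, e₉, e₁₁, e₁₅}
⟦that e₁₃ visited⟧ = {x : ⟨e₁₃, x⟩ ∈ ⟦visited⟧} = {e₀, e₁, e₃, e₄, e₅, e₇, e₉, e₁₂, e₁₄, e₁₅}
⟦horse⟧ = {e₁, e₂, e₃, e₄, e₆, e₈, e₉, e₁₀, e₁₁, e₁₂, e₁₃, e₁₄, e₁₅}
… ∩ ⟦inside e₁₅⟧ = {e₁, e₂, e₃, e₄, e₆, e₈, e₉, e₁₀, e₁₁, e₁₂, e₁₃, e₁₄, e₁₅} ∩ {e₁, e₃, e₄, e₆, e₇, e₈, e₉, e₁₁, e₁₅} = {e₁, e₃, e₄, e₆, e₈, e₉, e₁₁, e₁₅}
… ∩ ⟦that e₁₃ visited⟧ = {e₁, e₃, e₄, e₆, e₈, e₉, e₁₁, e₁₅} ∩ {e₀, e₁, e₃, e₄, e₅, e₇, e₉, e₁₂, e₁₄, e₁₅} = {e₁, e₃, e₄, e₉, e₁₅}
… ∩ ⟦famous⟧ = {e₁, e₃, e₄, e₉, e₁₅} ∩ {e₀, e₁, e₂, e₃, e₅, e₇, e₈, e₉, e₁₁, e₁₂, e₁₄, e₁₅} = {e₁, e₃, e₉, e₁₅}
So ⟦famous horse inside e₁₅ that e₁₃ visited⟧ = {e₁, e₃, e₉, e₁₅}.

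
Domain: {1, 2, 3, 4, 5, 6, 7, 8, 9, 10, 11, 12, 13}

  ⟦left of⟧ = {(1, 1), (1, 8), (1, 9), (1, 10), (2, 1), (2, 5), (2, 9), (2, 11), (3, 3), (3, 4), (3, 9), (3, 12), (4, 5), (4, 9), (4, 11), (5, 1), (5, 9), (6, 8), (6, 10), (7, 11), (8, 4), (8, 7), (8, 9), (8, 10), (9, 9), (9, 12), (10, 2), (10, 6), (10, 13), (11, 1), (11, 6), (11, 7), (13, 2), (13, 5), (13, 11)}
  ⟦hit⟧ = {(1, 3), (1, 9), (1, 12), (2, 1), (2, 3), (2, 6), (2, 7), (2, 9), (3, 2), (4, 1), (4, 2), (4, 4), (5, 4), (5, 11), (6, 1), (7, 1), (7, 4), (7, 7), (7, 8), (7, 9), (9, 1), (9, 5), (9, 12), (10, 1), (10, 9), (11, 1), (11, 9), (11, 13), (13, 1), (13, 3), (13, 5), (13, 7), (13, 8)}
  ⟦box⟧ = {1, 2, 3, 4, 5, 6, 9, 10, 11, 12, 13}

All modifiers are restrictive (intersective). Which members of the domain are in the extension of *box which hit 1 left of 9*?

{2, 4, 9}

⟦which hit 1⟧ = {x : ⟨x, 1⟩ ∈ ⟦hit⟧} = {2, 4, 6, 7, 9, 10, 11, 13}
⟦left of 9⟧ = {x : ⟨x, 9⟩ ∈ ⟦left of⟧} = {1, 2, 3, 4, 5, 8, 9}
⟦box⟧ = {1, 2, 3, 4, 5, 6, 9, 10, 11, 12, 13}
… ∩ ⟦which hit 1⟧ = {1, 2, 3, 4, 5, 6, 9, 10, 11, 12, 13} ∩ {2, 4, 6, 7, 9, 10, 11, 13} = {2, 4, 6, 9, 10, 11, 13}
… ∩ ⟦left of 9⟧ = {2, 4, 6, 9, 10, 11, 13} ∩ {1, 2, 3, 4, 5, 8, 9} = {2, 4, 9}
So ⟦box which hit 1 left of 9⟧ = {2, 4, 9}.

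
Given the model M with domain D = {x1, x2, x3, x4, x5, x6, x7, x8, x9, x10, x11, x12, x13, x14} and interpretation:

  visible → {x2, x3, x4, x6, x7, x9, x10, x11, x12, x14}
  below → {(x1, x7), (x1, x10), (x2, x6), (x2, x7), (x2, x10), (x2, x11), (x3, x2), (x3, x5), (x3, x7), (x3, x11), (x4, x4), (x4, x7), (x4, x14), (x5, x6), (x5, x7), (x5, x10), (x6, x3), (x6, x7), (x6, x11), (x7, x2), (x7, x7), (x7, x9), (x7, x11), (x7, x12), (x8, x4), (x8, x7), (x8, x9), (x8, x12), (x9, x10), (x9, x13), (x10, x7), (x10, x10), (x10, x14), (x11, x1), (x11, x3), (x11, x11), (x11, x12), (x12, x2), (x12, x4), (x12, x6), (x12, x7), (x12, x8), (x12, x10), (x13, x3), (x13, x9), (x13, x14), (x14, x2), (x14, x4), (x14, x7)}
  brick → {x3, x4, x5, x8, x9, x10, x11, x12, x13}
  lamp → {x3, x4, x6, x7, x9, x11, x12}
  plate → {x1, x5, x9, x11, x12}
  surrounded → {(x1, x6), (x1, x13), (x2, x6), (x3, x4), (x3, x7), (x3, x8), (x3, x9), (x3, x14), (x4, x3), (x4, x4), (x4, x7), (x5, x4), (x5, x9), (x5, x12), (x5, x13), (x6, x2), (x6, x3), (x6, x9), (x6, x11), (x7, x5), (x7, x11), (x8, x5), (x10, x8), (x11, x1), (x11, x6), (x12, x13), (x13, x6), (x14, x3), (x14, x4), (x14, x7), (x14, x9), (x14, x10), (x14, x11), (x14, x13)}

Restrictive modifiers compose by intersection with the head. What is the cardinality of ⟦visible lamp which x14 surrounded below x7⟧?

3

⟦which x14 surrounded⟧ = {x : ⟨x14, x⟩ ∈ ⟦surrounded⟧} = {x3, x4, x7, x9, x10, x11, x13}
⟦below x7⟧ = {x : ⟨x, x7⟩ ∈ ⟦below⟧} = {x1, x2, x3, x4, x5, x6, x7, x8, x10, x12, x14}
⟦lamp⟧ = {x3, x4, x6, x7, x9, x11, x12}
… ∩ ⟦which x14 surrounded⟧ = {x3, x4, x6, x7, x9, x11, x12} ∩ {x3, x4, x7, x9, x10, x11, x13} = {x3, x4, x7, x9, x11}
… ∩ ⟦below x7⟧ = {x3, x4, x7, x9, x11} ∩ {x1, x2, x3, x4, x5, x6, x7, x8, x10, x12, x14} = {x3, x4, x7}
… ∩ ⟦visible⟧ = {x3, x4, x7} ∩ {x2, x3, x4, x6, x7, x9, x10, x11, x12, x14} = {x3, x4, x7}
⟦visible lamp which x14 surrounded below x7⟧ = {x3, x4, x7}, so the cardinality is 3.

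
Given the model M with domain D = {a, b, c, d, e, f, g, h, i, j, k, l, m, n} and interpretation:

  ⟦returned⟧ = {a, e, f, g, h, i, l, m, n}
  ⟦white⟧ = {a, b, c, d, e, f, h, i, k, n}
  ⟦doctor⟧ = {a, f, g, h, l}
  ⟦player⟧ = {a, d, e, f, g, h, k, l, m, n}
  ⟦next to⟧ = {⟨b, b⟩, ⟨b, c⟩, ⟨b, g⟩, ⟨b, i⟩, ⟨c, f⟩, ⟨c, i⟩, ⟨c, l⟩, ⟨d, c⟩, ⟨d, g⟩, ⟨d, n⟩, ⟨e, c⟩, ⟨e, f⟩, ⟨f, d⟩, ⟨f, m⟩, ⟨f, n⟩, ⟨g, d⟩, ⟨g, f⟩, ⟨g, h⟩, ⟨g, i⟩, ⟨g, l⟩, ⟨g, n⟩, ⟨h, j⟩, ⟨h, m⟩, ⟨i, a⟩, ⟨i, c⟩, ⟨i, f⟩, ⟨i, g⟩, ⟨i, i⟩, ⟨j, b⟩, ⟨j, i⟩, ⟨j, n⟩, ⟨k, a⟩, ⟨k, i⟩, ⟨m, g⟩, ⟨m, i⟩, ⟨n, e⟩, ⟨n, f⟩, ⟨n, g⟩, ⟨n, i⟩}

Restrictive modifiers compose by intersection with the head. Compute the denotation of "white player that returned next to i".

⟦that returned⟧ = ⟦returned⟧ = {a, e, f, g, h, i, l, m, n}
⟦next to i⟧ = {x : ⟨x, i⟩ ∈ ⟦next to⟧} = {b, c, g, i, j, k, m, n}
⟦player⟧ = {a, d, e, f, g, h, k, l, m, n}
… ∩ ⟦that returned⟧ = {a, d, e, f, g, h, k, l, m, n} ∩ {a, e, f, g, h, i, l, m, n} = {a, e, f, g, h, l, m, n}
… ∩ ⟦next to i⟧ = {a, e, f, g, h, l, m, n} ∩ {b, c, g, i, j, k, m, n} = {g, m, n}
… ∩ ⟦white⟧ = {g, m, n} ∩ {a, b, c, d, e, f, h, i, k, n} = {n}
So ⟦white player that returned next to i⟧ = {n}.

{n}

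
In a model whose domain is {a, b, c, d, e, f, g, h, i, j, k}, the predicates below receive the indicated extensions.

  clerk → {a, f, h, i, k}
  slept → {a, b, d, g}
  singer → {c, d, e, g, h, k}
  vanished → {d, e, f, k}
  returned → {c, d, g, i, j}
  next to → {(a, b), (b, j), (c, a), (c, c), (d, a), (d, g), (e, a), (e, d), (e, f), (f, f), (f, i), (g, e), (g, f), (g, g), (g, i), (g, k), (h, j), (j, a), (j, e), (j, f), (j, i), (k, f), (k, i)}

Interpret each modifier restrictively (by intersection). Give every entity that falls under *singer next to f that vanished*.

{e, k}

⟦next to f⟧ = {x : ⟨x, f⟩ ∈ ⟦next to⟧} = {e, f, g, j, k}
⟦that vanished⟧ = ⟦vanished⟧ = {d, e, f, k}
⟦singer⟧ = {c, d, e, g, h, k}
… ∩ ⟦next to f⟧ = {c, d, e, g, h, k} ∩ {e, f, g, j, k} = {e, g, k}
… ∩ ⟦that vanished⟧ = {e, g, k} ∩ {d, e, f, k} = {e, k}
So ⟦singer next to f that vanished⟧ = {e, k}.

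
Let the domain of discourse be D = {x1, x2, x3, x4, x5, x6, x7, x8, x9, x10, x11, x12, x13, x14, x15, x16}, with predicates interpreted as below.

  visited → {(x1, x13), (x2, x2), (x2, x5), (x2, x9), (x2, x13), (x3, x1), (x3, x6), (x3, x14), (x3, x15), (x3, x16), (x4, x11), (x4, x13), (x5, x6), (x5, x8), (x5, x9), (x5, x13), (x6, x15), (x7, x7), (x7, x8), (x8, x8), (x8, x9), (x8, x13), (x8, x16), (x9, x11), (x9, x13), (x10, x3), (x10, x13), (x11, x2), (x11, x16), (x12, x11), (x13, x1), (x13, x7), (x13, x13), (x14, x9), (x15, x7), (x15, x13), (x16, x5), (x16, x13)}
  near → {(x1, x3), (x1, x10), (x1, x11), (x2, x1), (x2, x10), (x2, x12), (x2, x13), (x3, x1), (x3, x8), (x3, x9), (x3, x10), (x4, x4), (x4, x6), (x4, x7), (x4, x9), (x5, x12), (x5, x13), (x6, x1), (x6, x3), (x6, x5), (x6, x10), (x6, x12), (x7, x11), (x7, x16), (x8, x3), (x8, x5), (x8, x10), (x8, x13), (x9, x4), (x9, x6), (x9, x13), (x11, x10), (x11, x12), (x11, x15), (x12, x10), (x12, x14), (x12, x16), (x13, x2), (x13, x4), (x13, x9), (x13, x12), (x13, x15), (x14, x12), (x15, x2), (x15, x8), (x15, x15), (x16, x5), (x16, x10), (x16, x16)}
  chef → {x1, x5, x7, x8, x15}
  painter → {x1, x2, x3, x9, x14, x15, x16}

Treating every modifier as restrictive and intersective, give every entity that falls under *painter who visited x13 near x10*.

⟦who visited x13⟧ = {x : ⟨x, x13⟩ ∈ ⟦visited⟧} = {x1, x2, x4, x5, x8, x9, x10, x13, x15, x16}
⟦near x10⟧ = {x : ⟨x, x10⟩ ∈ ⟦near⟧} = {x1, x2, x3, x6, x8, x11, x12, x16}
⟦painter⟧ = {x1, x2, x3, x9, x14, x15, x16}
… ∩ ⟦who visited x13⟧ = {x1, x2, x3, x9, x14, x15, x16} ∩ {x1, x2, x4, x5, x8, x9, x10, x13, x15, x16} = {x1, x2, x9, x15, x16}
… ∩ ⟦near x10⟧ = {x1, x2, x9, x15, x16} ∩ {x1, x2, x3, x6, x8, x11, x12, x16} = {x1, x2, x16}
So ⟦painter who visited x13 near x10⟧ = {x1, x2, x16}.

{x1, x2, x16}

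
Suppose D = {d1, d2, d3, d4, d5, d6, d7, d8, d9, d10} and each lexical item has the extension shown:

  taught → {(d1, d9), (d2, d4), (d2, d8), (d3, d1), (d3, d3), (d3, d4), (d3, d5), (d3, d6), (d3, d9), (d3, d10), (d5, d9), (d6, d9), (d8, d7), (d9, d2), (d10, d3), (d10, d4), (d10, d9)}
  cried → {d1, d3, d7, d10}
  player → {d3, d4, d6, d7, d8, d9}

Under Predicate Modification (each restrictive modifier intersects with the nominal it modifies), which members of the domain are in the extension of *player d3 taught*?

⟦d3 taught⟧ = {x : ⟨d3, x⟩ ∈ ⟦taught⟧} = {d1, d3, d4, d5, d6, d9, d10}
⟦player⟧ = {d3, d4, d6, d7, d8, d9}
… ∩ ⟦d3 taught⟧ = {d3, d4, d6, d7, d8, d9} ∩ {d1, d3, d4, d5, d6, d9, d10} = {d3, d4, d6, d9}
So ⟦player d3 taught⟧ = {d3, d4, d6, d9}.

{d3, d4, d6, d9}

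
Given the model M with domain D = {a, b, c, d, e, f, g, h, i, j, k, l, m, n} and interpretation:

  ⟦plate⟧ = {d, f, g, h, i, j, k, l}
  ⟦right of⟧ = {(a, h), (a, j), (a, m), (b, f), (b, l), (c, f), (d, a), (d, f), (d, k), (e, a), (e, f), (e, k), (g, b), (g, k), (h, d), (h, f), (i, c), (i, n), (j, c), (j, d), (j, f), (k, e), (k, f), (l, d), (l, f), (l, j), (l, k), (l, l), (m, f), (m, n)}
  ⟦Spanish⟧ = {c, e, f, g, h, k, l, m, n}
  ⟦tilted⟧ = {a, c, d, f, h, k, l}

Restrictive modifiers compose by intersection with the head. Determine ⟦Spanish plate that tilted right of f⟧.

{h, k, l}

⟦that tilted⟧ = ⟦tilted⟧ = {a, c, d, f, h, k, l}
⟦right of f⟧ = {x : ⟨x, f⟩ ∈ ⟦right of⟧} = {b, c, d, e, h, j, k, l, m}
⟦plate⟧ = {d, f, g, h, i, j, k, l}
… ∩ ⟦that tilted⟧ = {d, f, g, h, i, j, k, l} ∩ {a, c, d, f, h, k, l} = {d, f, h, k, l}
… ∩ ⟦right of f⟧ = {d, f, h, k, l} ∩ {b, c, d, e, h, j, k, l, m} = {d, h, k, l}
… ∩ ⟦Spanish⟧ = {d, h, k, l} ∩ {c, e, f, g, h, k, l, m, n} = {h, k, l}
So ⟦Spanish plate that tilted right of f⟧ = {h, k, l}.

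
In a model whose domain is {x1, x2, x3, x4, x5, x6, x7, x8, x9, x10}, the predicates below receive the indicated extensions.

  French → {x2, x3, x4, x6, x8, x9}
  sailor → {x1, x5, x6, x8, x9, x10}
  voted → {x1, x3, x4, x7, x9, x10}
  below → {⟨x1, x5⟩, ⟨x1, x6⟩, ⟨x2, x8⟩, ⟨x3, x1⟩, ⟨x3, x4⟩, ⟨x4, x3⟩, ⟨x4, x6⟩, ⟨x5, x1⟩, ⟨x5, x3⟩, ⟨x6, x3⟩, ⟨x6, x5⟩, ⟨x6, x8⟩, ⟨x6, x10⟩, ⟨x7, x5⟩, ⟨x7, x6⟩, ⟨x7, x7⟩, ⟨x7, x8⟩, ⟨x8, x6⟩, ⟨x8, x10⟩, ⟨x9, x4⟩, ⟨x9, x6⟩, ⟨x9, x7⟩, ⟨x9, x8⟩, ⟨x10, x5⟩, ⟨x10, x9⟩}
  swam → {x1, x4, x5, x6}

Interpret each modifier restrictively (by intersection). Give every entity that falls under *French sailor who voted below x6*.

{x9}

⟦who voted⟧ = ⟦voted⟧ = {x1, x3, x4, x7, x9, x10}
⟦below x6⟧ = {x : ⟨x, x6⟩ ∈ ⟦below⟧} = {x1, x4, x7, x8, x9}
⟦sailor⟧ = {x1, x5, x6, x8, x9, x10}
… ∩ ⟦who voted⟧ = {x1, x5, x6, x8, x9, x10} ∩ {x1, x3, x4, x7, x9, x10} = {x1, x9, x10}
… ∩ ⟦below x6⟧ = {x1, x9, x10} ∩ {x1, x4, x7, x8, x9} = {x1, x9}
… ∩ ⟦French⟧ = {x1, x9} ∩ {x2, x3, x4, x6, x8, x9} = {x9}
So ⟦French sailor who voted below x6⟧ = {x9}.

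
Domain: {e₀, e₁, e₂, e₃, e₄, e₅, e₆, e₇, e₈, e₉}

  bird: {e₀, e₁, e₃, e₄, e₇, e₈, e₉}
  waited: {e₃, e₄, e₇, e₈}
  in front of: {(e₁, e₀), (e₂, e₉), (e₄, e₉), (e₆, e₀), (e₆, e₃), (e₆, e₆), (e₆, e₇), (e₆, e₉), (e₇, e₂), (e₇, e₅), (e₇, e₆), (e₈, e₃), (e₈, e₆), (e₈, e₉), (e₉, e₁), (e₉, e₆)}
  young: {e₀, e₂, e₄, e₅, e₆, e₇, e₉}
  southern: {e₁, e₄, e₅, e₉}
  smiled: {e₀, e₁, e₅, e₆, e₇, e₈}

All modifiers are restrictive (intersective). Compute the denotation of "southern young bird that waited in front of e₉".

{e₄}

⟦that waited⟧ = ⟦waited⟧ = {e₃, e₄, e₇, e₈}
⟦in front of e₉⟧ = {x : ⟨x, e₉⟩ ∈ ⟦in front of⟧} = {e₂, e₄, e₆, e₈}
⟦bird⟧ = {e₀, e₁, e₃, e₄, e₇, e₈, e₉}
… ∩ ⟦that waited⟧ = {e₀, e₁, e₃, e₄, e₇, e₈, e₉} ∩ {e₃, e₄, e₇, e₈} = {e₃, e₄, e₇, e₈}
… ∩ ⟦in front of e₉⟧ = {e₃, e₄, e₇, e₈} ∩ {e₂, e₄, e₆, e₈} = {e₄, e₈}
… ∩ ⟦southern⟧ = {e₄, e₈} ∩ {e₁, e₄, e₅, e₉} = {e₄}
… ∩ ⟦young⟧ = {e₄} ∩ {e₀, e₂, e₄, e₅, e₆, e₇, e₉} = {e₄}
So ⟦southern young bird that waited in front of e₉⟧ = {e₄}.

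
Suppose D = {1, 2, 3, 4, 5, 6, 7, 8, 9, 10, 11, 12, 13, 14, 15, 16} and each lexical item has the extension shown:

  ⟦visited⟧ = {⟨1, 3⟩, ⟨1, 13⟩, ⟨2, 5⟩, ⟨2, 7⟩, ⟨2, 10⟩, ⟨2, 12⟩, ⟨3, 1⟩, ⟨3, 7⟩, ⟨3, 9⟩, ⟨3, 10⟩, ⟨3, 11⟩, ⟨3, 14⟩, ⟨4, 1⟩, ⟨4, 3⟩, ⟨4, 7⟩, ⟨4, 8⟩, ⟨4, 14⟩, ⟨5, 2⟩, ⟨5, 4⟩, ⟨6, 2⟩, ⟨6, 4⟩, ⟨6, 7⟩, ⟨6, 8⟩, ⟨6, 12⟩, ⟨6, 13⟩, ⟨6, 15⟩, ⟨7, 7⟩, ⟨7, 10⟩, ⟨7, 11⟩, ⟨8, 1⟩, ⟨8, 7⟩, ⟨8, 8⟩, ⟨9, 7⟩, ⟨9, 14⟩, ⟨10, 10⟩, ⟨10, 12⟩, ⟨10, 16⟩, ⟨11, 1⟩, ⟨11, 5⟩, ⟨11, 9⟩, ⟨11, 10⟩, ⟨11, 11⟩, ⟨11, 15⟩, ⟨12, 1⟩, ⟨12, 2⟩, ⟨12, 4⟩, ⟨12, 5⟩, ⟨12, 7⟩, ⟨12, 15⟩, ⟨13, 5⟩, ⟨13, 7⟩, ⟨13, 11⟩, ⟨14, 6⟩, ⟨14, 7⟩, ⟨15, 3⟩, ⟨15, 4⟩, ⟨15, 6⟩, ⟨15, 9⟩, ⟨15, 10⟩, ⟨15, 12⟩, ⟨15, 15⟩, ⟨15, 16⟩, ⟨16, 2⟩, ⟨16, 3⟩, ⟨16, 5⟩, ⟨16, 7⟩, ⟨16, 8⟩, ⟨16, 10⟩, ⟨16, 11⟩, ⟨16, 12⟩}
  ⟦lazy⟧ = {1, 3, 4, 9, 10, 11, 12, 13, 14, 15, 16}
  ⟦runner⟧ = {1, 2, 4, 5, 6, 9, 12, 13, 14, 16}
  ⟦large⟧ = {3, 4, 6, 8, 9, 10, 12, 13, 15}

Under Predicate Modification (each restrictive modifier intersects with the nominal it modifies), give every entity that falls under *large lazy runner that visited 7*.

⟦that visited 7⟧ = {x : ⟨x, 7⟩ ∈ ⟦visited⟧} = {2, 3, 4, 6, 7, 8, 9, 12, 13, 14, 16}
⟦runner⟧ = {1, 2, 4, 5, 6, 9, 12, 13, 14, 16}
… ∩ ⟦that visited 7⟧ = {1, 2, 4, 5, 6, 9, 12, 13, 14, 16} ∩ {2, 3, 4, 6, 7, 8, 9, 12, 13, 14, 16} = {2, 4, 6, 9, 12, 13, 14, 16}
… ∩ ⟦large⟧ = {2, 4, 6, 9, 12, 13, 14, 16} ∩ {3, 4, 6, 8, 9, 10, 12, 13, 15} = {4, 6, 9, 12, 13}
… ∩ ⟦lazy⟧ = {4, 6, 9, 12, 13} ∩ {1, 3, 4, 9, 10, 11, 12, 13, 14, 15, 16} = {4, 9, 12, 13}
So ⟦large lazy runner that visited 7⟧ = {4, 9, 12, 13}.

{4, 9, 12, 13}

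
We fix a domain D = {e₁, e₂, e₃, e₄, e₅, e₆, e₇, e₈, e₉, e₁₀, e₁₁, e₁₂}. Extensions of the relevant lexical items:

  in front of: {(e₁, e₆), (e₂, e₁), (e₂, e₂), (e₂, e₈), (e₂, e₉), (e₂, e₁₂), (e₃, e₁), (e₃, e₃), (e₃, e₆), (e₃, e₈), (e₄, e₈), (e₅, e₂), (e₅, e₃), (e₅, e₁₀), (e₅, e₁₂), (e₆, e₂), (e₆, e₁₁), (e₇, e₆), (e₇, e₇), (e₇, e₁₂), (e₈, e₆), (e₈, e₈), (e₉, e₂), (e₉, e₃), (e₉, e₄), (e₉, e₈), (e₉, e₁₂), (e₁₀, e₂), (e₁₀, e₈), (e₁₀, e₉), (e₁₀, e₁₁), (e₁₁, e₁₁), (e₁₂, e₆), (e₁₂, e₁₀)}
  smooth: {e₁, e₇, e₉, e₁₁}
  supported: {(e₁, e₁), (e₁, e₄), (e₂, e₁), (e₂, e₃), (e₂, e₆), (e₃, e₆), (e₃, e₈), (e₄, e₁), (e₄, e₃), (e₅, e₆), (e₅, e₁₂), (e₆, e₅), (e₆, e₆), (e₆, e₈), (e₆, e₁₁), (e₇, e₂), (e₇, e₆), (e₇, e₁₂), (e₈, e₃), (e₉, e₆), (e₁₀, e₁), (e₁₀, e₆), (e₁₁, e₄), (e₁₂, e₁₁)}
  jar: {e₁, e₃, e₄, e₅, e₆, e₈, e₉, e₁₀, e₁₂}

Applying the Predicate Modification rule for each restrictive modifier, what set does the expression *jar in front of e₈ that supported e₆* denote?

⟦in front of e₈⟧ = {x : ⟨x, e₈⟩ ∈ ⟦in front of⟧} = {e₂, e₃, e₄, e₈, e₉, e₁₀}
⟦that supported e₆⟧ = {x : ⟨x, e₆⟩ ∈ ⟦supported⟧} = {e₂, e₃, e₅, e₆, e₇, e₉, e₁₀}
⟦jar⟧ = {e₁, e₃, e₄, e₅, e₆, e₈, e₉, e₁₀, e₁₂}
… ∩ ⟦in front of e₈⟧ = {e₁, e₃, e₄, e₅, e₆, e₈, e₉, e₁₀, e₁₂} ∩ {e₂, e₃, e₄, e₈, e₉, e₁₀} = {e₃, e₄, e₈, e₉, e₁₀}
… ∩ ⟦that supported e₆⟧ = {e₃, e₄, e₈, e₉, e₁₀} ∩ {e₂, e₃, e₅, e₆, e₇, e₉, e₁₀} = {e₃, e₉, e₁₀}
So ⟦jar in front of e₈ that supported e₆⟧ = {e₃, e₉, e₁₀}.

{e₃, e₉, e₁₀}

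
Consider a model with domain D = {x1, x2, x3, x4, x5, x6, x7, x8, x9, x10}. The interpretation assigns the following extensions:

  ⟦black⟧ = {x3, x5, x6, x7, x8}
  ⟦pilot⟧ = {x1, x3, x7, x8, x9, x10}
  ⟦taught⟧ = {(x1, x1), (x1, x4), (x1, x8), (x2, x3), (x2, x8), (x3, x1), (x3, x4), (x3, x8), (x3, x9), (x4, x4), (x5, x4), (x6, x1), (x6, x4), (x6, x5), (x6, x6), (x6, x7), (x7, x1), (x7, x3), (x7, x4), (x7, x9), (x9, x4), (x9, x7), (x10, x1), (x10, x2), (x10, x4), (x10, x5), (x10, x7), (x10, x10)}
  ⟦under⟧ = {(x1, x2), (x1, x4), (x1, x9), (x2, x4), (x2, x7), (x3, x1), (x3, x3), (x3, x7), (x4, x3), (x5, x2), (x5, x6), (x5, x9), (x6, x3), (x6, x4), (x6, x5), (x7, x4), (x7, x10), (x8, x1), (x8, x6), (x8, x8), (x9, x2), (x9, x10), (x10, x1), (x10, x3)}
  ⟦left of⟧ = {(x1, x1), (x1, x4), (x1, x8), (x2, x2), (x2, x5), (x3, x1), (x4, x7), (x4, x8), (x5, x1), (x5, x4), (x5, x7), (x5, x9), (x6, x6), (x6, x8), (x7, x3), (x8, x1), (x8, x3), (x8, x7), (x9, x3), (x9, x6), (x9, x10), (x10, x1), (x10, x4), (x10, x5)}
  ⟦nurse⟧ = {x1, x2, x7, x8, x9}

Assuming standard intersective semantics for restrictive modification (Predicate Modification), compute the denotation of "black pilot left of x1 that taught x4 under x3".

{x3}

⟦left of x1⟧ = {x : ⟨x, x1⟩ ∈ ⟦left of⟧} = {x1, x3, x5, x8, x10}
⟦that taught x4⟧ = {x : ⟨x, x4⟩ ∈ ⟦taught⟧} = {x1, x3, x4, x5, x6, x7, x9, x10}
⟦under x3⟧ = {x : ⟨x, x3⟩ ∈ ⟦under⟧} = {x3, x4, x6, x10}
⟦pilot⟧ = {x1, x3, x7, x8, x9, x10}
… ∩ ⟦left of x1⟧ = {x1, x3, x7, x8, x9, x10} ∩ {x1, x3, x5, x8, x10} = {x1, x3, x8, x10}
… ∩ ⟦that taught x4⟧ = {x1, x3, x8, x10} ∩ {x1, x3, x4, x5, x6, x7, x9, x10} = {x1, x3, x10}
… ∩ ⟦under x3⟧ = {x1, x3, x10} ∩ {x3, x4, x6, x10} = {x3, x10}
… ∩ ⟦black⟧ = {x3, x10} ∩ {x3, x5, x6, x7, x8} = {x3}
So ⟦black pilot left of x1 that taught x4 under x3⟧ = {x3}.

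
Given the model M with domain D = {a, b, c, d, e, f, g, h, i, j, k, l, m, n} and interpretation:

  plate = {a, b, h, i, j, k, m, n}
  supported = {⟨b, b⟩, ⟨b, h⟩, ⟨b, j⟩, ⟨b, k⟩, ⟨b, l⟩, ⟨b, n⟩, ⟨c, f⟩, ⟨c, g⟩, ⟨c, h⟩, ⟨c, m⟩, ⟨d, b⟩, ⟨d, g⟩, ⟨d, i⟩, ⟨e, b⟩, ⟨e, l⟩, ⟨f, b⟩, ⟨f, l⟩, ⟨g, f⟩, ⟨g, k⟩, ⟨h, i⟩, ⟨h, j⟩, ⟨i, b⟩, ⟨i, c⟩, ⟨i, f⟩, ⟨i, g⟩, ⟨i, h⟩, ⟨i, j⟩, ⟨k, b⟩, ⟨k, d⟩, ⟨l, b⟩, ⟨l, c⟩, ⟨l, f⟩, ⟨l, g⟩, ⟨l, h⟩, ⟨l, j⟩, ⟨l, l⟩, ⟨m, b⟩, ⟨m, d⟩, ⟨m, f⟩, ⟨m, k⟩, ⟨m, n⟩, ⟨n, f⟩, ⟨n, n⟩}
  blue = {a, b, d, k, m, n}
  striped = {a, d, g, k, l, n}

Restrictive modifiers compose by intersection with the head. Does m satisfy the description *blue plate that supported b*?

yes

⟦that supported b⟧ = {x : ⟨x, b⟩ ∈ ⟦supported⟧} = {b, d, e, f, i, k, l, m}
⟦plate⟧ = {a, b, h, i, j, k, m, n}
… ∩ ⟦that supported b⟧ = {a, b, h, i, j, k, m, n} ∩ {b, d, e, f, i, k, l, m} = {b, i, k, m}
… ∩ ⟦blue⟧ = {b, i, k, m} ∩ {a, b, d, k, m, n} = {b, k, m}
⟦blue plate that supported b⟧ = {b, k, m}; m ∈ this set.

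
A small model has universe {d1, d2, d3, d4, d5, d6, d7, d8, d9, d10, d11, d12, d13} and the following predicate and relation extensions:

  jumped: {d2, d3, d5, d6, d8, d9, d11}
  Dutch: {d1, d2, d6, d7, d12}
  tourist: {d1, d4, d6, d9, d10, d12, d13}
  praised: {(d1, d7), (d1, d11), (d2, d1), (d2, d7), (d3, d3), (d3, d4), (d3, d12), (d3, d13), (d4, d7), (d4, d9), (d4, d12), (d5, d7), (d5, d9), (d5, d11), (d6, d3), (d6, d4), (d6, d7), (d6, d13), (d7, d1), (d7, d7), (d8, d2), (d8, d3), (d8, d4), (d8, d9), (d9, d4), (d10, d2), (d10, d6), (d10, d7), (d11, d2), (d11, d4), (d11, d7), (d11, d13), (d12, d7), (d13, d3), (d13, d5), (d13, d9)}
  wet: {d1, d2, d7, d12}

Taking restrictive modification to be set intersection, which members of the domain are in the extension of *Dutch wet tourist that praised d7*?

{d1, d12}

⟦that praised d7⟧ = {x : ⟨x, d7⟩ ∈ ⟦praised⟧} = {d1, d2, d4, d5, d6, d7, d10, d11, d12}
⟦tourist⟧ = {d1, d4, d6, d9, d10, d12, d13}
… ∩ ⟦that praised d7⟧ = {d1, d4, d6, d9, d10, d12, d13} ∩ {d1, d2, d4, d5, d6, d7, d10, d11, d12} = {d1, d4, d6, d10, d12}
… ∩ ⟦Dutch⟧ = {d1, d4, d6, d10, d12} ∩ {d1, d2, d6, d7, d12} = {d1, d6, d12}
… ∩ ⟦wet⟧ = {d1, d6, d12} ∩ {d1, d2, d7, d12} = {d1, d12}
So ⟦Dutch wet tourist that praised d7⟧ = {d1, d12}.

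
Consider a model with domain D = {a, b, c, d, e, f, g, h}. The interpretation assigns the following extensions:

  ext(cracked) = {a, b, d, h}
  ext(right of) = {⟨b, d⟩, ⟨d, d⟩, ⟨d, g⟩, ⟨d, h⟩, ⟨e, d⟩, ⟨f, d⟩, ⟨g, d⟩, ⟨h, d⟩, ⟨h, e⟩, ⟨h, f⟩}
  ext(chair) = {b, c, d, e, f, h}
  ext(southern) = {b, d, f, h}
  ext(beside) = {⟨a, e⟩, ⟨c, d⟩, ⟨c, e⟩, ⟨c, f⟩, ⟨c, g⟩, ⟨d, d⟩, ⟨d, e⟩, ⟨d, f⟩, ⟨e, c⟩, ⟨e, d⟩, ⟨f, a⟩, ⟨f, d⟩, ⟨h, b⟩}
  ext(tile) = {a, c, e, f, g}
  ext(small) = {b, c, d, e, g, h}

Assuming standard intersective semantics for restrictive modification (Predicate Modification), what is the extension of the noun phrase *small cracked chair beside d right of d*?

⟦beside d⟧ = {x : ⟨x, d⟩ ∈ ⟦beside⟧} = {c, d, e, f}
⟦right of d⟧ = {x : ⟨x, d⟩ ∈ ⟦right of⟧} = {b, d, e, f, g, h}
⟦chair⟧ = {b, c, d, e, f, h}
… ∩ ⟦beside d⟧ = {b, c, d, e, f, h} ∩ {c, d, e, f} = {c, d, e, f}
… ∩ ⟦right of d⟧ = {c, d, e, f} ∩ {b, d, e, f, g, h} = {d, e, f}
… ∩ ⟦small⟧ = {d, e, f} ∩ {b, c, d, e, g, h} = {d, e}
… ∩ ⟦cracked⟧ = {d, e} ∩ {a, b, d, h} = {d}
So ⟦small cracked chair beside d right of d⟧ = {d}.

{d}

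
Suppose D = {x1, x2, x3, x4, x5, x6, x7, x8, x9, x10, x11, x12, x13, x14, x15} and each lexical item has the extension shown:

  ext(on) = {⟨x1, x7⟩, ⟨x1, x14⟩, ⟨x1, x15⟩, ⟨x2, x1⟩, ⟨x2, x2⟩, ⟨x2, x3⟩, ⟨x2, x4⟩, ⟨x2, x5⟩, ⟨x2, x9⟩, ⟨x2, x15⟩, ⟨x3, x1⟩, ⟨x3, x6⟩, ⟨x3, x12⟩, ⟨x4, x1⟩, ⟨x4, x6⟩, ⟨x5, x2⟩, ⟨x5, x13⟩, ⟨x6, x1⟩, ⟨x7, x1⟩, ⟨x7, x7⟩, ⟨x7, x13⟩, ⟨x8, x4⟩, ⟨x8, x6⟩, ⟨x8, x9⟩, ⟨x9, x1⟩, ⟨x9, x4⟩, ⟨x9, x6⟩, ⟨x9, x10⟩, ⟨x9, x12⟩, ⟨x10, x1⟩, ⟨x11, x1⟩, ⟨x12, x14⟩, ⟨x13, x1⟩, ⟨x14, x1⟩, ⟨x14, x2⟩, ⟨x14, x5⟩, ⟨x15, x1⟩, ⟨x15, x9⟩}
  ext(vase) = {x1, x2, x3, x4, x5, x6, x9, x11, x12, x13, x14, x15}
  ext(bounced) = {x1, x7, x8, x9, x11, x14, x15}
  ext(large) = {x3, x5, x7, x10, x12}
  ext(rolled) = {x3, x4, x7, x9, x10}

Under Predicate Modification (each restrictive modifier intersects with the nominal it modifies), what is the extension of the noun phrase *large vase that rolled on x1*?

{x3}

⟦that rolled⟧ = ⟦rolled⟧ = {x3, x4, x7, x9, x10}
⟦on x1⟧ = {x : ⟨x, x1⟩ ∈ ⟦on⟧} = {x2, x3, x4, x6, x7, x9, x10, x11, x13, x14, x15}
⟦vase⟧ = {x1, x2, x3, x4, x5, x6, x9, x11, x12, x13, x14, x15}
… ∩ ⟦that rolled⟧ = {x1, x2, x3, x4, x5, x6, x9, x11, x12, x13, x14, x15} ∩ {x3, x4, x7, x9, x10} = {x3, x4, x9}
… ∩ ⟦on x1⟧ = {x3, x4, x9} ∩ {x2, x3, x4, x6, x7, x9, x10, x11, x13, x14, x15} = {x3, x4, x9}
… ∩ ⟦large⟧ = {x3, x4, x9} ∩ {x3, x5, x7, x10, x12} = {x3}
So ⟦large vase that rolled on x1⟧ = {x3}.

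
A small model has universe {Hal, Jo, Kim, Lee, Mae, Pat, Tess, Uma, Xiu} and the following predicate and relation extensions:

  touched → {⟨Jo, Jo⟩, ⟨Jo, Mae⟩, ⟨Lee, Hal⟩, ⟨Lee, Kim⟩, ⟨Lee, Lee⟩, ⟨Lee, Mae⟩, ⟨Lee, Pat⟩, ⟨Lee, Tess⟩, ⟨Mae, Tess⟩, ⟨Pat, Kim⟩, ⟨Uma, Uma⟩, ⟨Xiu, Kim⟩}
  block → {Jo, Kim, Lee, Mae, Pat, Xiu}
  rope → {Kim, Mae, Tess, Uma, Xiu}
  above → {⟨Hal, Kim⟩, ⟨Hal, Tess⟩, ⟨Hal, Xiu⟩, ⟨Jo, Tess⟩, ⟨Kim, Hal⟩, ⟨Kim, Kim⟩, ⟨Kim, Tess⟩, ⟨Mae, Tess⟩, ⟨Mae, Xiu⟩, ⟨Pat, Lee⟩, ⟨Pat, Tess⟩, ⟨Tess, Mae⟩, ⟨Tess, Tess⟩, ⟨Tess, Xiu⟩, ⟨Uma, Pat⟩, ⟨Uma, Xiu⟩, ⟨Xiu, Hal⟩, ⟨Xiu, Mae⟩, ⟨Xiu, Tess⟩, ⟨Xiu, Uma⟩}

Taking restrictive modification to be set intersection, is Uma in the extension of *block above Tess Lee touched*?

no

⟦above Tess⟧ = {x : ⟨x, Tess⟩ ∈ ⟦above⟧} = {Hal, Jo, Kim, Mae, Pat, Tess, Xiu}
⟦Lee touched⟧ = {x : ⟨Lee, x⟩ ∈ ⟦touched⟧} = {Hal, Kim, Lee, Mae, Pat, Tess}
⟦block⟧ = {Jo, Kim, Lee, Mae, Pat, Xiu}
… ∩ ⟦above Tess⟧ = {Jo, Kim, Lee, Mae, Pat, Xiu} ∩ {Hal, Jo, Kim, Mae, Pat, Tess, Xiu} = {Jo, Kim, Mae, Pat, Xiu}
… ∩ ⟦Lee touched⟧ = {Jo, Kim, Mae, Pat, Xiu} ∩ {Hal, Kim, Lee, Mae, Pat, Tess} = {Kim, Mae, Pat}
⟦block above Tess Lee touched⟧ = {Kim, Mae, Pat}; Uma ∉ this set.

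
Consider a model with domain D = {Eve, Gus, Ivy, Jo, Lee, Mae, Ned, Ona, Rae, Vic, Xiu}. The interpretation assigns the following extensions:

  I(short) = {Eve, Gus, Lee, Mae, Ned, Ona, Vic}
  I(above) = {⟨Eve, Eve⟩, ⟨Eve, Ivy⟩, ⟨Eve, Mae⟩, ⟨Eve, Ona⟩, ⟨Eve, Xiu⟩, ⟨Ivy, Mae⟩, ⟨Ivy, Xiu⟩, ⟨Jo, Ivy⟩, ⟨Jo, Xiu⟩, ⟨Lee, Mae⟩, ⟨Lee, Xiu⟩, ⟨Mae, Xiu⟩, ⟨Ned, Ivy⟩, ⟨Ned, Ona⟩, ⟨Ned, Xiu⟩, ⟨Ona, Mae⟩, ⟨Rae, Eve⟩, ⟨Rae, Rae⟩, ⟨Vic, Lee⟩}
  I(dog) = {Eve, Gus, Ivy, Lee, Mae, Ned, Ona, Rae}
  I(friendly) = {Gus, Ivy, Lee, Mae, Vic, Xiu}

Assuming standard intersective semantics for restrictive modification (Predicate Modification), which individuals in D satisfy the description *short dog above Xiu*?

⟦above Xiu⟧ = {x : ⟨x, Xiu⟩ ∈ ⟦above⟧} = {Eve, Ivy, Jo, Lee, Mae, Ned}
⟦dog⟧ = {Eve, Gus, Ivy, Lee, Mae, Ned, Ona, Rae}
… ∩ ⟦above Xiu⟧ = {Eve, Gus, Ivy, Lee, Mae, Ned, Ona, Rae} ∩ {Eve, Ivy, Jo, Lee, Mae, Ned} = {Eve, Ivy, Lee, Mae, Ned}
… ∩ ⟦short⟧ = {Eve, Ivy, Lee, Mae, Ned} ∩ {Eve, Gus, Lee, Mae, Ned, Ona, Vic} = {Eve, Lee, Mae, Ned}
So ⟦short dog above Xiu⟧ = {Eve, Lee, Mae, Ned}.

{Eve, Lee, Mae, Ned}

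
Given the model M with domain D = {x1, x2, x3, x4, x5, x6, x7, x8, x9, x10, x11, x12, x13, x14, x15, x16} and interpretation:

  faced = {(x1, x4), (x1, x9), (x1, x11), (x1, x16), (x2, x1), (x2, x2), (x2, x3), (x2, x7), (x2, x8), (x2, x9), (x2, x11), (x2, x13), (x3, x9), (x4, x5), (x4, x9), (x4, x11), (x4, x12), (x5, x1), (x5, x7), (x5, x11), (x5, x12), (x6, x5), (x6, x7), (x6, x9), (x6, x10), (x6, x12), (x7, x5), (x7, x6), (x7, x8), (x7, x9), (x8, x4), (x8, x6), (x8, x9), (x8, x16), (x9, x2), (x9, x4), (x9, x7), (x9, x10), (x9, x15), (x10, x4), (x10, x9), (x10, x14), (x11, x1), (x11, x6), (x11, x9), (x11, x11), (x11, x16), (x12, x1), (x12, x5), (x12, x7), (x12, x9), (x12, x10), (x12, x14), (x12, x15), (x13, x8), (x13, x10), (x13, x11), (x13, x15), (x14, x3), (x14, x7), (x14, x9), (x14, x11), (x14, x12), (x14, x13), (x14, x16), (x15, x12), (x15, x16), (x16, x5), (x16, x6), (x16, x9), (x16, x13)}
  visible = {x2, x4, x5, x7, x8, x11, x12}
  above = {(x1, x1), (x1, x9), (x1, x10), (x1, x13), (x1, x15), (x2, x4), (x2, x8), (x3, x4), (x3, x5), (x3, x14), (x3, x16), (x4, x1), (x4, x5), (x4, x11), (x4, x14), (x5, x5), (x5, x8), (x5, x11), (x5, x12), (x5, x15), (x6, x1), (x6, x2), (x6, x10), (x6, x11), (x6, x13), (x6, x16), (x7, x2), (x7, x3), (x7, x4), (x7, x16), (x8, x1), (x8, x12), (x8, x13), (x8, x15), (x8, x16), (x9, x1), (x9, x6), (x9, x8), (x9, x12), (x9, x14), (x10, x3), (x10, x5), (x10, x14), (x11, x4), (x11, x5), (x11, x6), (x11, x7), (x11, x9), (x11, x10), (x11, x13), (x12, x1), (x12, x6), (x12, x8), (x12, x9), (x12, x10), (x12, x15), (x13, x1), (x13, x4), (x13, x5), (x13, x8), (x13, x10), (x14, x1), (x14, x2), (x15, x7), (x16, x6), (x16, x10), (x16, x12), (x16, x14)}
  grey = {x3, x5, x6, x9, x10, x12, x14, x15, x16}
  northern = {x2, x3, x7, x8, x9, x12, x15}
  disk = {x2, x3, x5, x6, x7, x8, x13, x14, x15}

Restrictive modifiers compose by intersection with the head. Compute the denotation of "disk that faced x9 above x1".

{x6, x8, x14}

⟦that faced x9⟧ = {x : ⟨x, x9⟩ ∈ ⟦faced⟧} = {x1, x2, x3, x4, x6, x7, x8, x10, x11, x12, x14, x16}
⟦above x1⟧ = {x : ⟨x, x1⟩ ∈ ⟦above⟧} = {x1, x4, x6, x8, x9, x12, x13, x14}
⟦disk⟧ = {x2, x3, x5, x6, x7, x8, x13, x14, x15}
… ∩ ⟦that faced x9⟧ = {x2, x3, x5, x6, x7, x8, x13, x14, x15} ∩ {x1, x2, x3, x4, x6, x7, x8, x10, x11, x12, x14, x16} = {x2, x3, x6, x7, x8, x14}
… ∩ ⟦above x1⟧ = {x2, x3, x6, x7, x8, x14} ∩ {x1, x4, x6, x8, x9, x12, x13, x14} = {x6, x8, x14}
So ⟦disk that faced x9 above x1⟧ = {x6, x8, x14}.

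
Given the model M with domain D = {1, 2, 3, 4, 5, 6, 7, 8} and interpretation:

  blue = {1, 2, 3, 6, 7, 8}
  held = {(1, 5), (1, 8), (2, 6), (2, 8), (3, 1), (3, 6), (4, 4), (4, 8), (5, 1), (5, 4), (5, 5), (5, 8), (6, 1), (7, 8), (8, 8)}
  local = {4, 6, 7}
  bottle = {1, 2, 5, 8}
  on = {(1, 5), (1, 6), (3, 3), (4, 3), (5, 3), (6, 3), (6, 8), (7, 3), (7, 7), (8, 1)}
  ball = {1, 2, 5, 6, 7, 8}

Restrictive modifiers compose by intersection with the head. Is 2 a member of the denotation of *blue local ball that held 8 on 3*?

⟦that held 8⟧ = {x : ⟨x, 8⟩ ∈ ⟦held⟧} = {1, 2, 4, 5, 7, 8}
⟦on 3⟧ = {x : ⟨x, 3⟩ ∈ ⟦on⟧} = {3, 4, 5, 6, 7}
⟦ball⟧ = {1, 2, 5, 6, 7, 8}
… ∩ ⟦that held 8⟧ = {1, 2, 5, 6, 7, 8} ∩ {1, 2, 4, 5, 7, 8} = {1, 2, 5, 7, 8}
… ∩ ⟦on 3⟧ = {1, 2, 5, 7, 8} ∩ {3, 4, 5, 6, 7} = {5, 7}
… ∩ ⟦blue⟧ = {5, 7} ∩ {1, 2, 3, 6, 7, 8} = {7}
… ∩ ⟦local⟧ = {7} ∩ {4, 6, 7} = {7}
⟦blue local ball that held 8 on 3⟧ = {7}; 2 ∉ this set.

no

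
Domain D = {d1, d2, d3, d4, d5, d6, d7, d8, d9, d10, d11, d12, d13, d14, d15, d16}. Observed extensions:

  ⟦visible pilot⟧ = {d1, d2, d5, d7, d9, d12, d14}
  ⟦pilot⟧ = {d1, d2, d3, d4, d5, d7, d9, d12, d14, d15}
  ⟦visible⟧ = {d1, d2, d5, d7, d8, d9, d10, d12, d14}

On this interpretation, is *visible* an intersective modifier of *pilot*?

⟦visible⟧ ∩ ⟦pilot⟧ = {d1, d2, d5, d7, d8, d9, d10, d12, d14} ∩ {d1, d2, d3, d4, d5, d7, d9, d12, d14, d15} = {d1, d2, d5, d7, d9, d12, d14}
Observed ⟦visible pilot⟧ = {d1, d2, d5, d7, d9, d12, d14}.
These coincide, so the modifier is intersective here.

yes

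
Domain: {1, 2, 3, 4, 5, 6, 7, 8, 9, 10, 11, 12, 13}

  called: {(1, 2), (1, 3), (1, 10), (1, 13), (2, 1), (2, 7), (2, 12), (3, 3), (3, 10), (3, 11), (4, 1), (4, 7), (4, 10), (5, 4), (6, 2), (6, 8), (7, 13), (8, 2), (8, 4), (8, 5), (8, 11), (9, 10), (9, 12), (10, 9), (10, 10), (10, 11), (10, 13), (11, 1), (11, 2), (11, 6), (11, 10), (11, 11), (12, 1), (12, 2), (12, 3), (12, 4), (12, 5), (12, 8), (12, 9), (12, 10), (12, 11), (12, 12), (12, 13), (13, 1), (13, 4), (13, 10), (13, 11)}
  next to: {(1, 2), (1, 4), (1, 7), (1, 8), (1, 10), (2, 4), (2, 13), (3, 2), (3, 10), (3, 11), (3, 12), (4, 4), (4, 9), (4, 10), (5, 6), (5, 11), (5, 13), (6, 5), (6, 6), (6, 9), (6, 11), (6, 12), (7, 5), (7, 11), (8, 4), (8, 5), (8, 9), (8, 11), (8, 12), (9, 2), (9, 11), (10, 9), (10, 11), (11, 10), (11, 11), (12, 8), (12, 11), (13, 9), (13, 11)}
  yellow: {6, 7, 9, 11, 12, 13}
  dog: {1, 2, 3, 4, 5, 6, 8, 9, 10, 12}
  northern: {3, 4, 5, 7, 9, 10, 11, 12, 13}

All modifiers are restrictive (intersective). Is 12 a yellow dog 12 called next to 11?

yes

⟦12 called⟧ = {x : ⟨12, x⟩ ∈ ⟦called⟧} = {1, 2, 3, 4, 5, 8, 9, 10, 11, 12, 13}
⟦next to 11⟧ = {x : ⟨x, 11⟩ ∈ ⟦next to⟧} = {3, 5, 6, 7, 8, 9, 10, 11, 12, 13}
⟦dog⟧ = {1, 2, 3, 4, 5, 6, 8, 9, 10, 12}
… ∩ ⟦12 called⟧ = {1, 2, 3, 4, 5, 6, 8, 9, 10, 12} ∩ {1, 2, 3, 4, 5, 8, 9, 10, 11, 12, 13} = {1, 2, 3, 4, 5, 8, 9, 10, 12}
… ∩ ⟦next to 11⟧ = {1, 2, 3, 4, 5, 8, 9, 10, 12} ∩ {3, 5, 6, 7, 8, 9, 10, 11, 12, 13} = {3, 5, 8, 9, 10, 12}
… ∩ ⟦yellow⟧ = {3, 5, 8, 9, 10, 12} ∩ {6, 7, 9, 11, 12, 13} = {9, 12}
⟦yellow dog 12 called next to 11⟧ = {9, 12}; 12 ∈ this set.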